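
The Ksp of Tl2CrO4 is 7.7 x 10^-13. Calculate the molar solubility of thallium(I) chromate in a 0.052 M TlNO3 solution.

s ≈ 2.8 x 10^-10 M

Tl2CrO4(s) ⇌ 2 Tl^+(aq) + CrO4^2-(aq)
Ksp = [Tl^+]^2[CrO4^2-]
Let s = moles of Tl2CrO4 that dissolve per litre. [Tl^+] = 0.052 + 2s ≈ 0.052, [CrO4^2-] = s (since Tl^+ from TlNO3 dominates).
Ksp ≈ (0.052)^2 × s
s = 2.8 × 10^-10 M
Check: 2s = 5.7 x 10^-10 ≪ 0.052, so the approximation is valid.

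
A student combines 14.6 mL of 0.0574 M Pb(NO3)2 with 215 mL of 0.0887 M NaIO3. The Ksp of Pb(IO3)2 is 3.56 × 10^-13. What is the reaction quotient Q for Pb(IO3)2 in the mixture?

2.52 × 10^-5

Total volume = 14.6 + 215 = 229.6 mL.
[Pb^2+] = 5.74 x 10^-2 × (14.6/229.6) = 3.650 × 10^-3 M
[IO3^-] = 8.87 x 10^-2 × (215/229.6) = 8.306 x 10^-2 M
Pb(IO3)2(s) <=> Pb^2+(aq) + 2 IO3^-(aq), so Q = [Pb^2+][IO3^-]^2
Q = (3.650 × 10^-3)(8.306 × 10^-2)^2 = 2.52 × 10^-5
Q > Ksp, so Pb(IO3)2 will precipitate.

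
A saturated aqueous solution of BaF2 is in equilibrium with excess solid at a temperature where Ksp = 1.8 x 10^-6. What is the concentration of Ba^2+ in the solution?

[Ba^2+] = 7.7e-3 M

BaF2(s) <=> Ba^2+(aq) + 2 F^-(aq)
Ksp = [Ba^2+][F^-]^2
With molar solubility s: [Ba^2+] = s, [F^-] = 2s.
Substituting: Ksp = s(2s)^2 = 4s^3
s^3 = 1.8 x 10^-6 / 4, so s = 7.66 × 10^-3 M
[Ba^2+] = s = 7.7 × 10^-3 M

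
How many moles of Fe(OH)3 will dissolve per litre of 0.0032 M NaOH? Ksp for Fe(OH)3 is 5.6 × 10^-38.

1.7 × 10^-30 M

Fe(OH)3(s) <=> Fe^3+(aq) + 3 OH^-(aq)
Ksp = [Fe^3+][OH^-]^3
Let s = moles of Fe(OH)3 that dissolve per litre. [Fe^3+] = s, [OH^-] = 0.0032 + 3s ≈ 0.0032 (since OH^- from NaOH dominates).
Ksp ≈ s × (0.0032)^3
s = 1.7 x 10^-30 M
Check: 3s = 5.1 × 10^-30 ≪ 0.0032, so the approximation is valid.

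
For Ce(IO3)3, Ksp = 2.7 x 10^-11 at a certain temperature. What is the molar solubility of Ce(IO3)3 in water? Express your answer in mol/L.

s ≈ 1.0e-3 M

Ce(IO3)3(s) ⇌ Ce^3+ + 3 IO3^-
Ksp = [Ce^3+][IO3^-]^3
If s mol/L of Ce(IO3)3 dissolves, [Ce^3+] = s and [IO3^-] = 3s.
Substituting: Ksp = s(3s)^3 = 27s^4
Solving, s = (2.7 x 10^-11/27)^(1/4) = 1.0 × 10^-3 M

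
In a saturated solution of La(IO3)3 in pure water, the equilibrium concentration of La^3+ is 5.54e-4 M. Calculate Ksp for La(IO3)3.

La(IO3)3(s) ⇌ La^3+ + 3 IO3^-
Stoichiometry gives [IO3^-] = (3/1)[La^3+] = 1.662 x 10^-3 M.
Ksp = [La^3+][IO3^-]^3
Ksp = 5.54 × 10^-4 × (1.662 × 10^-3)^3 = 2.54 x 10^-12

Ksp ≈ 2.54 x 10^-12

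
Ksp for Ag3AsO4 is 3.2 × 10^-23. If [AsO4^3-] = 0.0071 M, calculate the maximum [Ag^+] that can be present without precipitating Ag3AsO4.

Ag3AsO4(s) ⇌ 3 Ag^+ + AsO4^3-
Ksp = [Ag^+]^3[AsO4^3-]
Precipitation begins when Q = Ksp. With [AsO4^3-] = 0.0071 M:
3.2 × 10^-23 = (0.0071) × [Ag^+]^3
[Ag^+] = (3.2 × 10^-23 / 7.1 × 10^-3)^(1/3) = 1.7 × 10^-7 M

[Ag^+] = 1.7e-7 M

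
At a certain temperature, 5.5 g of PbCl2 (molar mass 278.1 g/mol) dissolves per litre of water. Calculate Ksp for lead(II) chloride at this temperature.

Molar solubility s = (5.5 g/L) / (278.1 g/mol) = 1.98 × 10^-2 M.
PbCl2(s) <=> Pb^2+ + 2 Cl^-
For each mole of PbCl2 that dissolves: [Pb^2+] = s, [Cl^-] = 2s.
Ksp = [Pb^2+][Cl^-]^2
Ksp = s(2s)^2 = 4s^3
With s = 1.98 × 10^-2: Ksp = 3.1 × 10^-5

3.1e-5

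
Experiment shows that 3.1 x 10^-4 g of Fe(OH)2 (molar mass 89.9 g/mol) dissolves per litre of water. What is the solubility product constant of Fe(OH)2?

1.6e-16

Molar solubility s = (3.1 × 10^-4 g/L) / (89.9 g/mol) = 3.45 × 10^-6 M.
Fe(OH)2(s) ⇌ Fe^2+(aq) + 2 OH^-(aq)
For each mole of Fe(OH)2 that dissolves: [Fe^2+] = s, [OH^-] = 2s.
Ksp = [Fe^2+][OH^-]^2
So Ksp = s × (2s)^2 = 4s^3
Ksp = 4 × (3.45 x 10^-6)^3 = 1.6 × 10^-16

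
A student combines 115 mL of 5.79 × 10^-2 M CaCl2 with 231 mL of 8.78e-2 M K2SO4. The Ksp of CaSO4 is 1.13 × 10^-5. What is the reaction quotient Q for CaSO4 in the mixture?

Total volume = 115 + 231 = 346 mL.
[Ca^2+] = 5.79 × 10^-2 × (115/346) = 1.924 x 10^-2 M
[SO4^2-] = 8.78 × 10^-2 × (231/346) = 5.862 × 10^-2 M
CaSO4(s) ⇌ Ca^2+ + SO4^2-, so Q = [Ca^2+][SO4^2-]
Q = (1.924 × 10^-2)(5.862 x 10^-2) = 1.13 x 10^-3
Q > Ksp, so CaSO4 will precipitate.

1.13 × 10^-3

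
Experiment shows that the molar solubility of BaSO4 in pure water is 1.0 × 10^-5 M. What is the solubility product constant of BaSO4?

1.0 × 10^-10

BaSO4(s) <=> Ba^2+ + SO4^2-
For each mole of BaSO4 that dissolves: [Ba^2+] = s, [SO4^2-] = s.
Ksp = [Ba^2+][SO4^2-]
Ksp = (s)(s) = s^2
Ksp = (1.0 × 10^-5)^2 = 1.0 × 10^-10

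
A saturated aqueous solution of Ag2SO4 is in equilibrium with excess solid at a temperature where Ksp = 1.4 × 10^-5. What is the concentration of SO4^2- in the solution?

Ag2SO4(s) <=> 2 Ag^+(aq) + SO4^2-(aq)
Ksp = [Ag^+]^2[SO4^2-]
For each mole of Ag2SO4 that dissolves: [Ag^+] = 2s, [SO4^2-] = s.
Substituting: Ksp = (2s)^2s = 4s^3
Solving, s = (1.4 × 10^-5/4)^(1/3) = 1.52 x 10^-2 M
[SO4^2-] = s = 1.5 × 10^-2 M

[SO4^2-] ≈ 1.5 × 10^-2 M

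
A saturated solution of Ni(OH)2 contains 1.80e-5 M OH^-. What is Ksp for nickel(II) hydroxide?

Ni(OH)2(s) ⇌ Ni^2+ + 2 OH^-
Stoichiometry gives [Ni^2+] = (1/2)[OH^-] = 9.000 × 10^-6 M.
Ksp = [Ni^2+][OH^-]^2
Ksp = 9.000 x 10^-6 × (1.80 x 10^-5)^2 = 2.92 × 10^-15

Ksp = 2.92e-15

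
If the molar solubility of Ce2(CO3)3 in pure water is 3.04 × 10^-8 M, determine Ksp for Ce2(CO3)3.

Ksp = 2.80e-36

Ce2(CO3)3(s) <=> 2 Ce^3+(aq) + 3 CO3^2-(aq)
If s mol/L of Ce2(CO3)3 dissolves, [Ce^3+] = 2s and [CO3^2-] = 3s.
Ksp = [Ce^3+]^2[CO3^2-]^3
Substituting: Ksp = (2s)^2(3s)^3 = 108s^5
With s = 3.04 × 10^-8: Ksp = 2.80 x 10^-36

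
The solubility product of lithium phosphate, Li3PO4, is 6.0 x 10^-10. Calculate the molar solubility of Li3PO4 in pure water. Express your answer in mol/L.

2.2 × 10^-3 M

Li3PO4(s) ⇌ 3 Li^+ + PO4^3-
Ksp = [Li^+]^3[PO4^3-]
Let s = molar solubility. Then [Li^+] = 3s and [PO4^3-] = s.
So Ksp = (3s)^3 × s = 27s^4
s^4 = 6.0 x 10^-10 / 27, so s = 2.2 x 10^-3 M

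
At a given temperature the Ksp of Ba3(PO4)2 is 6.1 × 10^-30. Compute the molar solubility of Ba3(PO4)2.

s = 5.6 x 10^-7 M

Ba3(PO4)2(s) <=> 3 Ba^2+(aq) + 2 PO4^3-(aq)
Ksp = [Ba^2+]^3[PO4^3-]^2
Let s = molar solubility. Then [Ba^2+] = 3s and [PO4^3-] = 2s.
So Ksp = (3s)^3 × (2s)^2 = 108s^5
s^5 = 6.1 × 10^-30 / 108, so s = 5.6 x 10^-7 M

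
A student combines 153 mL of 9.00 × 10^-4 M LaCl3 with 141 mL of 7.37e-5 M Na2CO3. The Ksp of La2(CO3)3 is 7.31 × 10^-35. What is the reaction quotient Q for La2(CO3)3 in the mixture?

Total volume = 153 + 141 = 294 mL.
[La^3+] = 9.00 × 10^-4 × (153/294) = 4.684 x 10^-4 M
[CO3^2-] = 7.37 x 10^-5 × (141/294) = 3.535 × 10^-5 M
La2(CO3)3(s) <=> 2 La^3+ + 3 CO3^2-, so Q = [La^3+]^2[CO3^2-]^3
Q = (4.684 × 10^-4)^2(3.535 × 10^-5)^3 = 9.69 × 10^-21
Q > Ksp, so La2(CO3)3 will precipitate.

Q ≈ 9.69 × 10^-21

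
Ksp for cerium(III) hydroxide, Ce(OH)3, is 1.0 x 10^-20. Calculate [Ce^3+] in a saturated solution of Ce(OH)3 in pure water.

Ce(OH)3(s) <=> Ce^3+(aq) + 3 OH^-(aq)
Ksp = [Ce^3+][OH^-]^3
For each mole of Ce(OH)3 that dissolves: [Ce^3+] = s, [OH^-] = 3s.
Ksp = s(3s)^3 = 27s^4
s^4 = 1.0 x 10^-20 / 27, so s = 4.39 × 10^-6 M
[Ce^3+] = s = 4.4 x 10^-6 M

[Ce^3+] = 4.4e-6 M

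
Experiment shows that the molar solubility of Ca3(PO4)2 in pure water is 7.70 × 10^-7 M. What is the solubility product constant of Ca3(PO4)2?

2.92 x 10^-29

Ca3(PO4)2(s) <=> 3 Ca^2+ + 2 PO4^3-
Let s = molar solubility. Then [Ca^2+] = 3s and [PO4^3-] = 2s.
Ksp = [Ca^2+]^3[PO4^3-]^2
Ksp = (3s)^3(2s)^2 = 108s^5
With s = 7.70 × 10^-7: Ksp = 2.92 × 10^-29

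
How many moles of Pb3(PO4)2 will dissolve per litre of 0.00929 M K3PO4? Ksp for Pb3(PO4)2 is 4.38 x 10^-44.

Pb3(PO4)2(s) ⇌ 3 Pb^2+ + 2 PO4^3-
Ksp = [Pb^2+]^3[PO4^3-]^2
If s mol/L dissolves here, [Pb^2+] = 3s, [PO4^3-] = 0.00929 + 2s ≈ 0.00929 (since PO4^3- from K3PO4 dominates).
Ksp ≈ (3s)^3 × (0.00929)^2
s = 2.66 × 10^-14 M
Check: 2s = 5.3 x 10^-14 ≪ 0.00929, so the approximation is valid.

2.66 x 10^-14 M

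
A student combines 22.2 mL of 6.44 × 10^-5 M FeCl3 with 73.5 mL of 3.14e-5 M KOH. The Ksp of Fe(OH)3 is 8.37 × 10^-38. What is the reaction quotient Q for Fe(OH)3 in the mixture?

Total volume = 22.2 + 73.5 = 95.7 mL.
[Fe^3+] = 6.44 × 10^-5 × (22.2/95.7) = 1.494 × 10^-5 M
[OH^-] = 3.14 x 10^-5 × (73.5/95.7) = 2.412 × 10^-5 M
Fe(OH)3(s) ⇌ Fe^3+(aq) + 3 OH^-(aq), so Q = [Fe^3+][OH^-]^3
Q = (1.494 × 10^-5)(2.412 × 10^-5)^3 = 2.10 × 10^-19
Q > Ksp, so Fe(OH)3 will precipitate.

Q ≈ 2.10 × 10^-19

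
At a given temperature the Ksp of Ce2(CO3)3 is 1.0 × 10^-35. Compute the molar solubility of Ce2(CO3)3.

s ≈ 3.9e-8 M

Ce2(CO3)3(s) ⇌ 2 Ce^3+(aq) + 3 CO3^2-(aq)
Ksp = [Ce^3+]^2[CO3^2-]^3
For each mole of Ce2(CO3)3 that dissolves: [Ce^3+] = 2s, [CO3^2-] = 3s.
Substituting: Ksp = (2s)^2(3s)^3 = 108s^5
Solving, s = (1.0 × 10^-35/108)^(1/5) = 3.9 × 10^-8 M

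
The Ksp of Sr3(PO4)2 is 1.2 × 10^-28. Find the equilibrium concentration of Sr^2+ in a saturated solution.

Sr3(PO4)2(s) <=> 3 Sr^2+ + 2 PO4^3-
Ksp = [Sr^2+]^3[PO4^3-]^2
For each mole of Sr3(PO4)2 that dissolves: [Sr^2+] = 3s, [PO4^3-] = 2s.
Substituting: Ksp = (3s)^3(2s)^2 = 108s^5
Solving, s = (1.2 × 10^-28/108)^(1/5) = 1.02 × 10^-6 M
[Sr^2+] = 3s = 3.1 x 10^-6 M

[Sr^2+] = 3.1 × 10^-6 M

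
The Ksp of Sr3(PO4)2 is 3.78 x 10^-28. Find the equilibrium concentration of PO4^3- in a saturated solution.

Sr3(PO4)2(s) ⇌ 3 Sr^2+(aq) + 2 PO4^3-(aq)
Ksp = [Sr^2+]^3[PO4^3-]^2
If s mol/L of Sr3(PO4)2 dissolves, [Sr^2+] = 3s and [PO4^3-] = 2s.
Substituting: Ksp = (3s)^3(2s)^2 = 108s^5
s = (3.78 x 10^-28 / 108)^(1/5) = 1.285 × 10^-6 M
[PO4^3-] = 2s = 2.57 x 10^-6 M

[PO4^3-] ≈ 2.57e-6 M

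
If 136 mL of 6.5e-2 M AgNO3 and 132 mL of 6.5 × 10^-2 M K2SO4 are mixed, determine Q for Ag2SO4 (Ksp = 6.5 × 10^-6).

Q = 3.5e-5

Total volume = 136 + 132 = 268 mL.
[Ag^+] = 6.5 x 10^-2 × (136/268) = 3.30 x 10^-2 M
[SO4^2-] = 6.5 x 10^-2 × (132/268) = 3.20 × 10^-2 M
Ag2SO4(s) ⇌ 2 Ag^+ + SO4^2-, so Q = [Ag^+]^2[SO4^2-]
Q = (3.30 × 10^-2)^2(3.20 × 10^-2) = 3.5 x 10^-5
Q > Ksp, so Ag2SO4 will precipitate.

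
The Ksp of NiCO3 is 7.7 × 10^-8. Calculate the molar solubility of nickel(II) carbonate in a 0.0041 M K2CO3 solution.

NiCO3(s) ⇌ Ni^2+(aq) + CO3^2-(aq)
Ksp = [Ni^2+][CO3^2-]
If s mol/L dissolves here, [Ni^2+] = s, [CO3^2-] = 0.0041 + s ≈ 0.0041 (common-ion effect: CO3^2- is already 0.0041 M).
Ksp ≈ s × 0.0041
s = 1.9 × 10^-5 M
Check: s = 1.9 × 10^-5 ≪ 0.0041, so the approximation is valid.

s ≈ 1.9 × 10^-5 M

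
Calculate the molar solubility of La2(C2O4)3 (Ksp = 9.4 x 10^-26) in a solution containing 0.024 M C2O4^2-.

s = 4.1e-11 M

La2(C2O4)3(s) ⇌ 2 La^3+(aq) + 3 C2O4^2-(aq)
Ksp = [La^3+]^2[C2O4^2-]^3
If s mol/L dissolves here, [La^3+] = 2s, [C2O4^2-] = 0.024 + 3s ≈ 0.024 (common-ion effect: C2O4^2- is already 0.024 M).
Ksp ≈ (2s)^2 × (0.024)^3
s = 4.1 × 10^-11 M
Check: 3s = 1.2 x 10^-10 ≪ 0.024, so the approximation is valid.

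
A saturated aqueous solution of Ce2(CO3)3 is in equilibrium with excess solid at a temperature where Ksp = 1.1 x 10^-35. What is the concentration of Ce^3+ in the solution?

Ce2(CO3)3(s) <=> 2 Ce^3+(aq) + 3 CO3^2-(aq)
Ksp = [Ce^3+]^2[CO3^2-]^3
Let s = molar solubility. Then [Ce^3+] = 2s and [CO3^2-] = 3s.
Ksp = (2s)^2(3s)^3 = 108s^5
s^5 = 1.1 x 10^-35 / 108, so s = 4.00 × 10^-8 M
[Ce^3+] = 2s = 8.0 × 10^-8 M

8.0 × 10^-8 M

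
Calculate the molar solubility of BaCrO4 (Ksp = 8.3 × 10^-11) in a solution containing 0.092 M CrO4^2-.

BaCrO4(s) <=> Ba^2+ + CrO4^2-
Ksp = [Ba^2+][CrO4^2-]
Let s = moles of BaCrO4 that dissolve per litre. [Ba^2+] = s, [CrO4^2-] = 0.092 + s ≈ 0.092 (common-ion effect: CrO4^2- is already 0.092 M).
Ksp ≈ s × 0.092
s = 9.0 × 10^-10 M
Check: s = 9.0 × 10^-10 ≪ 0.092, so the approximation is valid.

s = 9.0e-10 M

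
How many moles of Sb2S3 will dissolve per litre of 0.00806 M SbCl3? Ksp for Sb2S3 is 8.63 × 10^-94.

7.89e-31 M

Sb2S3(s) ⇌ 2 Sb^3+(aq) + 3 S^2-(aq)
Ksp = [Sb^3+]^2[S^2-]^3
If s mol/L dissolves here, [Sb^3+] = 0.00806 + 2s ≈ 0.00806, [S^2-] = 3s (since Sb^3+ from SbCl3 dominates).
Ksp ≈ (0.00806)^2 × (3s)^3
s = 7.89 × 10^-31 M
Check: 2s = 1.6 × 10^-30 ≪ 0.00806, so the approximation is valid.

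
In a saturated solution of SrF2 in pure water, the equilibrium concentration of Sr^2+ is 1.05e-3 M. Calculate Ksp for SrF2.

4.63 × 10^-9

SrF2(s) <=> Sr^2+(aq) + 2 F^-(aq)
Stoichiometry gives [F^-] = (2/1)[Sr^2+] = 2.100 × 10^-3 M.
Ksp = [Sr^2+][F^-]^2
Ksp = 1.05 × 10^-3 × (2.100 × 10^-3)^2 = 4.63 × 10^-9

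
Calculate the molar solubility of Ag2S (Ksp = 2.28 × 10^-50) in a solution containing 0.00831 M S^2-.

s = 8.28 × 10^-25 M

Ag2S(s) ⇌ 2 Ag^+ + S^2-
Ksp = [Ag^+]^2[S^2-]
Let s be the molar solubility in this solution. [Ag^+] = 2s, [S^2-] = 0.00831 + s ≈ 0.00831 (since the S^2- already present dominates).
Ksp ≈ (2s)^2 × 0.00831
s = 8.28 x 10^-25 M
Check: s = 8.3 x 10^-25 ≪ 0.00831, so the approximation is valid.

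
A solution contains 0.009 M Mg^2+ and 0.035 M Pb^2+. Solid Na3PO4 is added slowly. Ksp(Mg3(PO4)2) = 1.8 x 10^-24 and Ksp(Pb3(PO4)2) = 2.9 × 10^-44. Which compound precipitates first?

Precipitation of each salt starts when its ion product equals its Ksp.
For Mg3(PO4)2: 1.8 x 10^-24 = (0.009)^3 × [PO4^3-]^2  ⇒  [PO4^3-] = 1.6 x 10^-9 M.
For Pb3(PO4)2: 2.9 × 10^-44 = (0.035)^3 × [PO4^3-]^2  ⇒  [PO4^3-] = 2.6 x 10^-20 M.
The salt with the lower threshold [PO4^3-] precipitates first: Pb3(PO4)2.

Pb3(PO4)2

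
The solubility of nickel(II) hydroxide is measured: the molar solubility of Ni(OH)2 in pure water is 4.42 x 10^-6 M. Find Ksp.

Ni(OH)2(s) <=> Ni^2+(aq) + 2 OH^-(aq)
For each mole of Ni(OH)2 that dissolves: [Ni^2+] = s, [OH^-] = 2s.
Ksp = [Ni^2+][OH^-]^2
Substituting: Ksp = s(2s)^2 = 4s^3
With s = 4.42 x 10^-6: Ksp = 3.45 × 10^-16

Ksp = 3.45 × 10^-16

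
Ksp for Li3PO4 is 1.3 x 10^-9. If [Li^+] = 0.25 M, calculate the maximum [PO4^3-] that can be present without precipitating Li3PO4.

Li3PO4(s) ⇌ 3 Li^+(aq) + PO4^3-(aq)
Ksp = [Li^+]^3[PO4^3-]
Precipitation begins when Q = Ksp. With [Li^+] = 0.25 M:
1.3 x 10^-9 = (0.25)^3 × [PO4^3-]
[PO4^3-] = (1.3 x 10^-9 / 1.56 × 10^-2) = 8.3 x 10^-8 M

8.3 × 10^-8 M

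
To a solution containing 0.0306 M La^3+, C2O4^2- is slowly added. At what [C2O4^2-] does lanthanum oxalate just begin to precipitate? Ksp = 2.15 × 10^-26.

La2(C2O4)3(s) <=> 2 La^3+ + 3 C2O4^2-
Ksp = [La^3+]^2[C2O4^2-]^3
Precipitation begins when Q = Ksp. With [La^3+] = 0.0306 M:
2.15 × 10^-26 = (0.0306)^2 × [C2O4^2-]^3
[C2O4^2-] = (2.15 × 10^-26 / 9.364 x 10^-4)^(1/3) = 2.84 × 10^-8 M

[C2O4^2-] ≈ 2.84e-8 M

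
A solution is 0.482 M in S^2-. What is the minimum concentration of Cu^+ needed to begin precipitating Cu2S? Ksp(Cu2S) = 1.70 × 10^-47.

[Cu^+] = 5.94 x 10^-24 M

Cu2S(s) ⇌ 2 Cu^+ + S^2-
Ksp = [Cu^+]^2[S^2-]
Precipitation begins when Q = Ksp. With [S^2-] = 0.482 M:
1.70 × 10^-47 = (0.482) × [Cu^+]^2
[Cu^+] = (1.70 × 10^-47 / 4.82 × 10^-1)^(1/2) = 5.94 × 10^-24 M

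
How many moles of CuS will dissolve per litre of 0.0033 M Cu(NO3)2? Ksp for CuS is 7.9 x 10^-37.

s ≈ 2.4 × 10^-34 M

CuS(s) <=> Cu^2+ + S^2-
Ksp = [Cu^2+][S^2-]
Let s = moles of CuS that dissolve per litre. [Cu^2+] = 0.0033 + s ≈ 0.0033, [S^2-] = s (Ksp is small, so little additional dissolves).
Ksp ≈ 0.0033 × s
s = 2.4 × 10^-34 M
Check: s = 2.4 × 10^-34 ≪ 0.0033, so the approximation is valid.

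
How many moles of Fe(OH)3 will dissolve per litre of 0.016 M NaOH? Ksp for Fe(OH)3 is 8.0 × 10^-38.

2.0 × 10^-32 M

Fe(OH)3(s) <=> Fe^3+ + 3 OH^-
Ksp = [Fe^3+][OH^-]^3
Let s be the molar solubility in this solution. [Fe^3+] = s, [OH^-] = 0.016 + 3s ≈ 0.016 (Ksp is small, so little additional dissolves).
Ksp ≈ s × (0.016)^3
s = 2.0 x 10^-32 M
Check: 3s = 5.9 × 10^-32 ≪ 0.016, so the approximation is valid.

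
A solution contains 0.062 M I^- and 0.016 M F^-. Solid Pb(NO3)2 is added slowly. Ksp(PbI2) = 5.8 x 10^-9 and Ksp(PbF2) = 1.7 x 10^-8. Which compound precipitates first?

Precipitation of each salt starts when its ion product equals its Ksp.
For PbI2: 5.8 x 10^-9 = (0.062)^2 × [Pb^2+]  ⇒  [Pb^2+] = 1.5 × 10^-6 M.
For PbF2: 1.7 x 10^-8 = (0.016)^2 × [Pb^2+]  ⇒  [Pb^2+] = 6.6 × 10^-5 M.
The salt with the lower threshold [Pb^2+] precipitates first: PbI2.

PbI2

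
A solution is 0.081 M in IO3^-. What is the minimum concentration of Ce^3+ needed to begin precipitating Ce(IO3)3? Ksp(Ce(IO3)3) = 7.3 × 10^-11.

Ce(IO3)3(s) ⇌ Ce^3+(aq) + 3 IO3^-(aq)
Ksp = [Ce^3+][IO3^-]^3
Precipitation begins when Q = Ksp. With [IO3^-] = 0.081 M:
7.3 × 10^-11 = (0.081)^3 × [Ce^3+]
[Ce^3+] = (7.3 × 10^-11 / 5.31 × 10^-4) = 1.4 x 10^-7 M

[Ce^3+] ≈ 1.4 × 10^-7 M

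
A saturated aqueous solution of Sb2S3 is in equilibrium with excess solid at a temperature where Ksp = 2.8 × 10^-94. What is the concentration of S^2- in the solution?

[S^2-] ≈ 2.3 x 10^-19 M

Sb2S3(s) ⇌ 2 Sb^3+(aq) + 3 S^2-(aq)
Ksp = [Sb^3+]^2[S^2-]^3
With molar solubility s: [Sb^3+] = 2s, [S^2-] = 3s.
So Ksp = (2s)^2 × (3s)^3 = 108s^5
s^5 = 2.8 × 10^-94 / 108, so s = 7.63 × 10^-20 M
[S^2-] = 3s = 2.3 x 10^-19 M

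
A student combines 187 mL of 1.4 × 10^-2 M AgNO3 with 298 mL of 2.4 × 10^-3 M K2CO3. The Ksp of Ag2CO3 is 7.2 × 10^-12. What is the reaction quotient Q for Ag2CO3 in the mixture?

Q = 4.3e-8

Total volume = 187 + 298 = 485 mL.
[Ag^+] = 1.4 × 10^-2 × (187/485) = 5.40 × 10^-3 M
[CO3^2-] = 2.4 × 10^-3 × (298/485) = 1.47 × 10^-3 M
Ag2CO3(s) ⇌ 2 Ag^+ + CO3^2-, so Q = [Ag^+]^2[CO3^2-]
Q = (5.40 x 10^-3)^2(1.47 × 10^-3) = 4.3 x 10^-8
Q > Ksp, so Ag2CO3 will precipitate.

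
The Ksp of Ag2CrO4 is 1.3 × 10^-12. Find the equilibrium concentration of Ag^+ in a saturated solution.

Ag2CrO4(s) <=> 2 Ag^+ + CrO4^2-
Ksp = [Ag^+]^2[CrO4^2-]
With molar solubility s: [Ag^+] = 2s, [CrO4^2-] = s.
So Ksp = (2s)^2 × s = 4s^3
s = (1.3 × 10^-12 / 4)^(1/3) = 6.88 × 10^-5 M
[Ag^+] = 2s = 1.4 × 10^-4 M

[Ag^+] = 1.4 x 10^-4 M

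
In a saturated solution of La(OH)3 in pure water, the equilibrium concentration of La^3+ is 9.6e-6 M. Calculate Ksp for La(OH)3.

La(OH)3(s) ⇌ La^3+ + 3 OH^-
Stoichiometry gives [OH^-] = (3/1)[La^3+] = 2.88 × 10^-5 M.
Ksp = [La^3+][OH^-]^3
Ksp = 9.6 x 10^-6 × (2.88 × 10^-5)^3 = 2.3 × 10^-19

Ksp = 2.3e-19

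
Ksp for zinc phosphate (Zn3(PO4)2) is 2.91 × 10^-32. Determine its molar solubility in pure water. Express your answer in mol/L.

1.93 x 10^-7 M

Zn3(PO4)2(s) ⇌ 3 Zn^2+ + 2 PO4^3-
Ksp = [Zn^2+]^3[PO4^3-]^2
For each mole of Zn3(PO4)2 that dissolves: [Zn^2+] = 3s, [PO4^3-] = 2s.
Ksp = (3s)^3(2s)^2 = 108s^5
s^5 = 2.91 × 10^-32 / 108, so s = 1.93 x 10^-7 M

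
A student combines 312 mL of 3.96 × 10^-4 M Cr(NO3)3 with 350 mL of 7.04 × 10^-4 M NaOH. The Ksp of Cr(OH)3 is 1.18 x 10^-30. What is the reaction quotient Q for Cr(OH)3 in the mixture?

9.62 x 10^-15

Total volume = 312 + 350 = 662 mL.
[Cr^3+] = 3.96 x 10^-4 × (312/662) = 1.866 × 10^-4 M
[OH^-] = 7.04 × 10^-4 × (350/662) = 3.722 x 10^-4 M
Cr(OH)3(s) <=> Cr^3+(aq) + 3 OH^-(aq), so Q = [Cr^3+][OH^-]^3
Q = (1.866 x 10^-4)(3.722 x 10^-4)^3 = 9.62 x 10^-15
Q > Ksp, so Cr(OH)3 will precipitate.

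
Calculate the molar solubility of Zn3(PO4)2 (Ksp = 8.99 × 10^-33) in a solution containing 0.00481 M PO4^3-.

Zn3(PO4)2(s) ⇌ 3 Zn^2+(aq) + 2 PO4^3-(aq)
Ksp = [Zn^2+]^3[PO4^3-]^2
If s mol/L dissolves here, [Zn^2+] = 3s, [PO4^3-] = 0.00481 + 2s ≈ 0.00481 (Ksp is small, so little additional dissolves).
Ksp ≈ (3s)^3 × (0.00481)^2
s = 2.43 × 10^-10 M
Check: 2s = 4.9 x 10^-10 ≪ 0.00481, so the approximation is valid.

2.43 × 10^-10 M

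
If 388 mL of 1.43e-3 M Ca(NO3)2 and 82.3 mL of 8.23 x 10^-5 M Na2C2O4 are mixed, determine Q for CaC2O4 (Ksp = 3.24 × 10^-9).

Total volume = 388 + 82.3 = 470.3 mL.
[Ca^2+] = 1.43 × 10^-3 × (388/470.3) = 1.180 × 10^-3 M
[C2O4^2-] = 8.23 × 10^-5 × (82.3/470.3) = 1.440 × 10^-5 M
CaC2O4(s) ⇌ Ca^2+ + C2O4^2-, so Q = [Ca^2+][C2O4^2-]
Q = (1.180 x 10^-3)(1.440 × 10^-5) = 1.70 × 10^-8
Q > Ksp, so CaC2O4 will precipitate.

Q = 1.70 × 10^-8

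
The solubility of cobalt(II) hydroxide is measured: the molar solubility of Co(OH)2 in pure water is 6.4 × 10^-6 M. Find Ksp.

Co(OH)2(s) ⇌ Co^2+ + 2 OH^-
Let s = molar solubility. Then [Co^2+] = s and [OH^-] = 2s.
Ksp = [Co^2+][OH^-]^2
Substituting: Ksp = s(2s)^2 = 4s^3
Ksp = 4 × (6.4 × 10^-6)^3 = 1.0 x 10^-15

Ksp = 1.0e-15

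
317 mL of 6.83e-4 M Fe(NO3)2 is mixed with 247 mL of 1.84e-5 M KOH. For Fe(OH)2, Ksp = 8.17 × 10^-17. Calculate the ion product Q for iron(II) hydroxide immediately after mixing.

Total volume = 317 + 247 = 564 mL.
[Fe^2+] = 6.83 × 10^-4 × (317/564) = 3.839 × 10^-4 M
[OH^-] = 1.84 × 10^-5 × (247/564) = 8.058 x 10^-6 M
Fe(OH)2(s) ⇌ Fe^2+ + 2 OH^-, so Q = [Fe^2+][OH^-]^2
Q = (3.839 × 10^-4)(8.058 × 10^-6)^2 = 2.49 x 10^-14
Q > Ksp, so Fe(OH)2 will precipitate.

Q ≈ 2.49 x 10^-14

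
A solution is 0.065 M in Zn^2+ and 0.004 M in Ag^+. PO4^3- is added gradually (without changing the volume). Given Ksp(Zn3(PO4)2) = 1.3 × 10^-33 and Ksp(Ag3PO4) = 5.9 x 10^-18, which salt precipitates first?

Zn3(PO4)2

Each salt begins to precipitate when Q = Ksp, i.e. when [PO4^3-] reaches its threshold.
For Zn3(PO4)2: 1.3 × 10^-33 = (0.065)^3 × [PO4^3-]^2  ⇒  [PO4^3-] = 2.2 × 10^-15 M.
For Ag3PO4: 5.9 x 10^-18 = (0.004)^3 × [PO4^3-]  ⇒  [PO4^3-] = 9.2 x 10^-11 M.
The salt with the lower threshold [PO4^3-] precipitates first: Zn3(PO4)2.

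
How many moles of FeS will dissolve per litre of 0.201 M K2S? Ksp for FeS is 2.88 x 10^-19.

1.43e-18 M

FeS(s) ⇌ Fe^2+ + S^2-
Ksp = [Fe^2+][S^2-]
If s mol/L dissolves here, [Fe^2+] = s, [S^2-] = 0.201 + s ≈ 0.201 (Ksp is small, so little additional dissolves).
Ksp ≈ s × 0.201
s = 1.43 x 10^-18 M
Check: s = 1.4 × 10^-18 ≪ 0.201, so the approximation is valid.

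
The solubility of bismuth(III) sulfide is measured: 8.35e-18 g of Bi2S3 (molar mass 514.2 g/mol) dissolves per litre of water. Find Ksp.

Ksp = 1.22 × 10^-97

Molar solubility s = (8.35 × 10^-18 g/L) / (514.2 g/mol) = 1.624 × 10^-20 M.
Bi2S3(s) ⇌ 2 Bi^3+ + 3 S^2-
With molar solubility s: [Bi^3+] = 2s, [S^2-] = 3s.
Ksp = [Bi^3+]^2[S^2-]^3
Substituting: Ksp = (2s)^2(3s)^3 = 108s^5
With s = 1.624 x 10^-20: Ksp = 1.22 x 10^-97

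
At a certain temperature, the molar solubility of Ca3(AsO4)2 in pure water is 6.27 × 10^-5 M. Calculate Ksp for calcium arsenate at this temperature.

Ca3(AsO4)2(s) ⇌ 3 Ca^2+ + 2 AsO4^3-
With molar solubility s: [Ca^2+] = 3s, [AsO4^3-] = 2s.
Ksp = [Ca^2+]^3[AsO4^3-]^2
Ksp = (3s)^3(2s)^2 = 108s^5
Ksp = 108 × (6.27 × 10^-5)^5 = 1.05 × 10^-19

Ksp ≈ 1.05 x 10^-19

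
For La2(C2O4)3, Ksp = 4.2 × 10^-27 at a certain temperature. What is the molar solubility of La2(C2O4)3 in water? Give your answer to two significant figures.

s ≈ 2.1 × 10^-6 M

La2(C2O4)3(s) ⇌ 2 La^3+ + 3 C2O4^2-
Ksp = [La^3+]^2[C2O4^2-]^3
Let s = molar solubility. Then [La^3+] = 2s and [C2O4^2-] = 3s.
Substituting: Ksp = (2s)^2(3s)^3 = 108s^5
Solving, s = (4.2 × 10^-27/108)^(1/5) = 2.1 × 10^-6 M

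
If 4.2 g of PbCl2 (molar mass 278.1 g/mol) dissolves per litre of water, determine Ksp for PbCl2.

Ksp = 1.4 × 10^-5

Molar solubility s = (4.2 g/L) / (278.1 g/mol) = 1.51 x 10^-2 M.
PbCl2(s) ⇌ Pb^2+ + 2 Cl^-
With molar solubility s: [Pb^2+] = s, [Cl^-] = 2s.
Ksp = [Pb^2+][Cl^-]^2
Ksp = s(2s)^2 = 4s^3
With s = 1.51 × 10^-2: Ksp = 1.4 x 10^-5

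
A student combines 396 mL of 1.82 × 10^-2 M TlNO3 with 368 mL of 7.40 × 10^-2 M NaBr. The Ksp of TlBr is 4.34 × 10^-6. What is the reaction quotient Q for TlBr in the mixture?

Q = 3.36 x 10^-4

Total volume = 396 + 368 = 764 mL.
[Tl^+] = 1.82 × 10^-2 × (396/764) = 9.434 x 10^-3 M
[Br^-] = 7.40 × 10^-2 × (368/764) = 3.564 × 10^-2 M
TlBr(s) ⇌ Tl^+(aq) + Br^-(aq), so Q = [Tl^+][Br^-]
Q = (9.434 x 10^-3)(3.564 x 10^-2) = 3.36 x 10^-4
Q > Ksp, so TlBr will precipitate.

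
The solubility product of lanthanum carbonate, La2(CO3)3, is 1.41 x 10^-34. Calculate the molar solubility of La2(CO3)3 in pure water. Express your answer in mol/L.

s = 6.66e-8 M

La2(CO3)3(s) <=> 2 La^3+ + 3 CO3^2-
Ksp = [La^3+]^2[CO3^2-]^3
Let s = molar solubility. Then [La^3+] = 2s and [CO3^2-] = 3s.
Substituting: Ksp = (2s)^2(3s)^3 = 108s^5
Solving, s = (1.41 x 10^-34/108)^(1/5) = 6.66 × 10^-8 M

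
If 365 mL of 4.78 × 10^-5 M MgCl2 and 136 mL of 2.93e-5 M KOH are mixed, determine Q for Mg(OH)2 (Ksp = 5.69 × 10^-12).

Total volume = 365 + 136 = 501 mL.
[Mg^2+] = 4.78 x 10^-5 × (365/501) = 3.482 × 10^-5 M
[OH^-] = 2.93 × 10^-5 × (136/501) = 7.954 × 10^-6 M
Mg(OH)2(s) <=> Mg^2+(aq) + 2 OH^-(aq), so Q = [Mg^2+][OH^-]^2
Q = (3.482 × 10^-5)(7.954 × 10^-6)^2 = 2.20 x 10^-15
Q < Ksp, so no precipitate of Mg(OH)2 forms.

Q ≈ 2.20 x 10^-15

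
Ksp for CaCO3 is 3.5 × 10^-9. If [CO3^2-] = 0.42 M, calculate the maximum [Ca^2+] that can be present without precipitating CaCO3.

CaCO3(s) ⇌ Ca^2+ + CO3^2-
Ksp = [Ca^2+][CO3^2-]
Precipitation begins when Q = Ksp. With [CO3^2-] = 0.42 M:
3.5 × 10^-9 = (0.42) × [Ca^2+]
[Ca^2+] = (3.5 × 10^-9 / 4.2 × 10^-1) = 8.3 × 10^-9 M

[Ca^2+] = 8.3e-9 M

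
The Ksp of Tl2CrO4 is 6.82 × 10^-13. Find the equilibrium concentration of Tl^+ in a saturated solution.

Tl2CrO4(s) ⇌ 2 Tl^+ + CrO4^2-
Ksp = [Tl^+]^2[CrO4^2-]
With molar solubility s: [Tl^+] = 2s, [CrO4^2-] = s.
So Ksp = (2s)^2 × s = 4s^3
Solving, s = (6.82 × 10^-13/4)^(1/3) = 5.545 x 10^-5 M
[Tl^+] = 2s = 1.11 × 10^-4 M

[Tl^+] ≈ 1.11e-4 M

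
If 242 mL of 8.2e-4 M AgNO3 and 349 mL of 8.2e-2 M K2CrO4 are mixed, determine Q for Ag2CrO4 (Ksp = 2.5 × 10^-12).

Total volume = 242 + 349 = 591 mL.
[Ag^+] = 8.2 × 10^-4 × (242/591) = 3.36 × 10^-4 M
[CrO4^2-] = 8.2 × 10^-2 × (349/591) = 4.84 x 10^-2 M
Ag2CrO4(s) ⇌ 2 Ag^+(aq) + CrO4^2-(aq), so Q = [Ag^+]^2[CrO4^2-]
Q = (3.36 × 10^-4)^2(4.84 × 10^-2) = 5.5 × 10^-9
Q > Ksp, so Ag2CrO4 will precipitate.

Q = 5.5 × 10^-9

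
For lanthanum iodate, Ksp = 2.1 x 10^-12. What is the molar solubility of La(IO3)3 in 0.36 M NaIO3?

s = 4.5 × 10^-11 M

La(IO3)3(s) ⇌ La^3+ + 3 IO3^-
Ksp = [La^3+][IO3^-]^3
Let s = moles of La(IO3)3 that dissolve per litre. [La^3+] = s, [IO3^-] = 0.36 + 3s ≈ 0.36 (common-ion effect: IO3^- is already 0.36 M).
Ksp ≈ s × (0.36)^3
s = 4.5 × 10^-11 M
Check: 3s = 1.4 × 10^-10 ≪ 0.36, so the approximation is valid.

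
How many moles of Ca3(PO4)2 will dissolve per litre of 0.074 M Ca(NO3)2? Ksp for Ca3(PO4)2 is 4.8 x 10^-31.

s ≈ 1.7 × 10^-14 M

Ca3(PO4)2(s) ⇌ 3 Ca^2+ + 2 PO4^3-
Ksp = [Ca^2+]^3[PO4^3-]^2
If s mol/L dissolves here, [Ca^2+] = 0.074 + 3s ≈ 0.074, [PO4^3-] = 2s (since Ca^2+ from Ca(NO3)2 dominates).
Ksp ≈ (0.074)^3 × (2s)^2
s = 1.7 × 10^-14 M
Check: 3s = 5.2 x 10^-14 ≪ 0.074, so the approximation is valid.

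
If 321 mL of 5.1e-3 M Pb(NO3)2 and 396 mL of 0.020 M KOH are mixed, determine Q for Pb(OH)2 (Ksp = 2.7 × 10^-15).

Total volume = 321 + 396 = 717 mL.
[Pb^2+] = 5.1 × 10^-3 × (321/717) = 2.28 x 10^-3 M
[OH^-] = 2.0 × 10^-2 × (396/717) = 1.10 × 10^-2 M
Pb(OH)2(s) ⇌ Pb^2+(aq) + 2 OH^-(aq), so Q = [Pb^2+][OH^-]^2
Q = (2.28 x 10^-3)(1.10 × 10^-2)^2 = 2.8 × 10^-7
Q > Ksp, so Pb(OH)2 will precipitate.

2.8 x 10^-7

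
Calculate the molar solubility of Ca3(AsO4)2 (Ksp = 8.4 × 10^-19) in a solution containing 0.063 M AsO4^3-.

s = 2.0 × 10^-6 M

Ca3(AsO4)2(s) <=> 3 Ca^2+ + 2 AsO4^3-
Ksp = [Ca^2+]^3[AsO4^3-]^2
Let s = moles of Ca3(AsO4)2 that dissolve per litre. [Ca^2+] = 3s, [AsO4^3-] = 0.063 + 2s ≈ 0.063 (since the AsO4^3- already present dominates).
Ksp ≈ (3s)^3 × (0.063)^2
s = 2.0 × 10^-6 M
Check: 2s = 4.0 x 10^-6 ≪ 0.063, so the approximation is valid.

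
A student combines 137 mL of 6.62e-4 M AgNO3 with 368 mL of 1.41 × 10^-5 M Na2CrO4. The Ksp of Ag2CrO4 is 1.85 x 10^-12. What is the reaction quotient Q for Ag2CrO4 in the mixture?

Q = 3.31 × 10^-13

Total volume = 137 + 368 = 505 mL.
[Ag^+] = 6.62 x 10^-4 × (137/505) = 1.796 x 10^-4 M
[CrO4^2-] = 1.41 × 10^-5 × (368/505) = 1.027 x 10^-5 M
Ag2CrO4(s) ⇌ 2 Ag^+ + CrO4^2-, so Q = [Ag^+]^2[CrO4^2-]
Q = (1.796 × 10^-4)^2(1.027 × 10^-5) = 3.31 x 10^-13
Q < Ksp, so no precipitate of Ag2CrO4 forms.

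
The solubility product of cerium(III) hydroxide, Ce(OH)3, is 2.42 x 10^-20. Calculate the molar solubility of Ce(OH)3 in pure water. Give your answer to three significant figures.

s ≈ 5.47e-6 M

Ce(OH)3(s) <=> Ce^3+(aq) + 3 OH^-(aq)
Ksp = [Ce^3+][OH^-]^3
If s mol/L of Ce(OH)3 dissolves, [Ce^3+] = s and [OH^-] = 3s.
So Ksp = s × (3s)^3 = 27s^4
Solving, s = (2.42 x 10^-20/27)^(1/4) = 5.47 × 10^-6 M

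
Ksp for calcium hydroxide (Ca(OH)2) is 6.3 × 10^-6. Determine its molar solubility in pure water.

Ca(OH)2(s) <=> Ca^2+(aq) + 2 OH^-(aq)
Ksp = [Ca^2+][OH^-]^2
If s mol/L of Ca(OH)2 dissolves, [Ca^2+] = s and [OH^-] = 2s.
Substituting: Ksp = s(2s)^2 = 4s^3
s^3 = 6.3 × 10^-6 / 4, so s = 1.2 × 10^-2 M

1.2 × 10^-2 M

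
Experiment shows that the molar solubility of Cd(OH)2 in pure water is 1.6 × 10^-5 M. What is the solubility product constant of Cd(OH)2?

Cd(OH)2(s) <=> Cd^2+ + 2 OH^-
If s mol/L of Cd(OH)2 dissolves, [Cd^2+] = s and [OH^-] = 2s.
Ksp = [Cd^2+][OH^-]^2
So Ksp = s × (2s)^2 = 4s^3
With s = 1.6 × 10^-5: Ksp = 1.6 × 10^-14

Ksp ≈ 1.6 x 10^-14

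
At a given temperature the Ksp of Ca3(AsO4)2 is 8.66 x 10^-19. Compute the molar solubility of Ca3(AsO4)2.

Ca3(AsO4)2(s) ⇌ 3 Ca^2+(aq) + 2 AsO4^3-(aq)
Ksp = [Ca^2+]^3[AsO4^3-]^2
If s mol/L of Ca3(AsO4)2 dissolves, [Ca^2+] = 3s and [AsO4^3-] = 2s.
Ksp = (3s)^3(2s)^2 = 108s^5
Solving, s = (8.66 x 10^-19/108)^(1/5) = 9.57 × 10^-5 M

s ≈ 9.57 × 10^-5 M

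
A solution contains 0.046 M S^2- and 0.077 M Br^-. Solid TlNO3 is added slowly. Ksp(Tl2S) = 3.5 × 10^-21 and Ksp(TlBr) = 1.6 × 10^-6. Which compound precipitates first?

Tl2S

Each salt begins to precipitate when Q = Ksp, i.e. when [Tl^+] reaches its threshold.
For Tl2S: 3.5 × 10^-21 = 0.046 × [Tl^+]^2  ⇒  [Tl^+] = 2.8 × 10^-10 M.
For TlBr: 1.6 × 10^-6 = 0.077 × [Tl^+]  ⇒  [Tl^+] = 2.1 × 10^-5 M.
The salt with the lower threshold [Tl^+] precipitates first: Tl2S.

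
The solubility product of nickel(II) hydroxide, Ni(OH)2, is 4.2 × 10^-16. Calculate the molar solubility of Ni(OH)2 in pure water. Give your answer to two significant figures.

Ni(OH)2(s) <=> Ni^2+ + 2 OH^-
Ksp = [Ni^2+][OH^-]^2
With molar solubility s: [Ni^2+] = s, [OH^-] = 2s.
Substituting: Ksp = s(2s)^2 = 4s^3
s^3 = 4.2 × 10^-16 / 4, so s = 4.7 × 10^-6 M

s = 4.7 x 10^-6 M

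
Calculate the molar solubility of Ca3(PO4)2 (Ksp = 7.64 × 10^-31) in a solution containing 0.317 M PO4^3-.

Ca3(PO4)2(s) <=> 3 Ca^2+ + 2 PO4^3-
Ksp = [Ca^2+]^3[PO4^3-]^2
If s mol/L dissolves here, [Ca^2+] = 3s, [PO4^3-] = 0.317 + 2s ≈ 0.317 (common-ion effect: PO4^3- is already 0.317 M).
Ksp ≈ (3s)^3 × (0.317)^2
s = 6.55 × 10^-11 M
Check: 2s = 1.3 × 10^-10 ≪ 0.317, so the approximation is valid.

s = 6.55 × 10^-11 M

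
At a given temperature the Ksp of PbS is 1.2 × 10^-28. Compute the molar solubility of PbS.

PbS(s) ⇌ Pb^2+(aq) + S^2-(aq)
Ksp = [Pb^2+][S^2-]
If s mol/L of PbS dissolves, [Pb^2+] = s and [S^2-] = s.
Ksp = s^2
s = (1.2 × 10^-28)^(1/2) = 1.1 × 10^-14 M

s = 1.1 × 10^-14 M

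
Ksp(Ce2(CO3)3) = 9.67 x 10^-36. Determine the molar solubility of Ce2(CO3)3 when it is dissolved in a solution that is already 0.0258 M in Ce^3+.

s = 8.13 × 10^-12 M

Ce2(CO3)3(s) <=> 2 Ce^3+ + 3 CO3^2-
Ksp = [Ce^3+]^2[CO3^2-]^3
Let s be the molar solubility in this solution. [Ce^3+] = 0.0258 + 2s ≈ 0.0258, [CO3^2-] = 3s (since the Ce^3+ already present dominates).
Ksp ≈ (0.0258)^2 × (3s)^3
s = 8.13 × 10^-12 M
Check: 2s = 1.6 x 10^-11 ≪ 0.0258, so the approximation is valid.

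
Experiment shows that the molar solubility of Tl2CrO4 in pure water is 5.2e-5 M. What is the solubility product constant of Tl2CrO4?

Ksp ≈ 5.6 × 10^-13

Tl2CrO4(s) ⇌ 2 Tl^+(aq) + CrO4^2-(aq)
With molar solubility s: [Tl^+] = 2s, [CrO4^2-] = s.
Ksp = [Tl^+]^2[CrO4^2-]
So Ksp = (2s)^2 × s = 4s^3
With s = 5.2 × 10^-5: Ksp = 5.6 × 10^-13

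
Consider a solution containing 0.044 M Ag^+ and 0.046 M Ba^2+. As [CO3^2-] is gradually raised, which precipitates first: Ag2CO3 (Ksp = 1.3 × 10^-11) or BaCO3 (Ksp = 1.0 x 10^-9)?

Each salt begins to precipitate when Q = Ksp, i.e. when [CO3^2-] reaches its threshold.
For Ag2CO3: 1.3 × 10^-11 = (0.044)^2 × [CO3^2-]  ⇒  [CO3^2-] = 6.7 × 10^-9 M.
For BaCO3: 1.0 x 10^-9 = 0.046 × [CO3^2-]  ⇒  [CO3^2-] = 2.2 x 10^-8 M.
The salt with the lower threshold [CO3^2-] precipitates first: Ag2CO3.

Ag2CO3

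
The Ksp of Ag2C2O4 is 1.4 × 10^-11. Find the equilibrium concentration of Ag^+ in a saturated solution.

[Ag^+] = 3.0 x 10^-4 M

Ag2C2O4(s) <=> 2 Ag^+ + C2O4^2-
Ksp = [Ag^+]^2[C2O4^2-]
If s mol/L of Ag2C2O4 dissolves, [Ag^+] = 2s and [C2O4^2-] = s.
So Ksp = (2s)^2 × s = 4s^3
s^3 = 1.4 × 10^-11 / 4, so s = 1.52 × 10^-4 M
[Ag^+] = 2s = 3.0 × 10^-4 M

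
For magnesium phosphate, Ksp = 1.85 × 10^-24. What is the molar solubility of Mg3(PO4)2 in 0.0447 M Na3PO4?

s ≈ 3.25 × 10^-8 M

Mg3(PO4)2(s) ⇌ 3 Mg^2+ + 2 PO4^3-
Ksp = [Mg^2+]^3[PO4^3-]^2
Let s be the molar solubility in this solution. [Mg^2+] = 3s, [PO4^3-] = 0.0447 + 2s ≈ 0.0447 (since PO4^3- from Na3PO4 dominates).
Ksp ≈ (3s)^3 × (0.0447)^2
s = 3.25 x 10^-8 M
Check: 2s = 6.5 × 10^-8 ≪ 0.0447, so the approximation is valid.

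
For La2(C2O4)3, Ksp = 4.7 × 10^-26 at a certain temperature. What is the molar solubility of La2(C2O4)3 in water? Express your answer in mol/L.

s = 3.4 × 10^-6 M

La2(C2O4)3(s) <=> 2 La^3+(aq) + 3 C2O4^2-(aq)
Ksp = [La^3+]^2[C2O4^2-]^3
Let s = molar solubility. Then [La^3+] = 2s and [C2O4^2-] = 3s.
Substituting: Ksp = (2s)^2(3s)^3 = 108s^5
s = (4.7 × 10^-26 / 108)^(1/5) = 3.4 x 10^-6 M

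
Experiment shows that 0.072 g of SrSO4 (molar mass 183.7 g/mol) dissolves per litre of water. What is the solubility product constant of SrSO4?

Molar solubility s = (7.2 × 10^-2 g/L) / (183.7 g/mol) = 3.92 x 10^-4 M.
SrSO4(s) <=> Sr^2+(aq) + SO4^2-(aq)
Let s = molar solubility. Then [Sr^2+] = s and [SO4^2-] = s.
Ksp = [Sr^2+][SO4^2-]
Ksp = s × s = s^2
With s = 3.92 × 10^-4: Ksp = 1.5 × 10^-7

Ksp = 1.5 x 10^-7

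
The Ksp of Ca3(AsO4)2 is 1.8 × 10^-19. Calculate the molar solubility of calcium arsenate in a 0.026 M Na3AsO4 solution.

s = 2.1 × 10^-6 M

Ca3(AsO4)2(s) ⇌ 3 Ca^2+ + 2 AsO4^3-
Ksp = [Ca^2+]^3[AsO4^3-]^2
If s mol/L dissolves here, [Ca^2+] = 3s, [AsO4^3-] = 0.026 + 2s ≈ 0.026 (Ksp is small, so little additional dissolves).
Ksp ≈ (3s)^3 × (0.026)^2
s = 2.1 × 10^-6 M
Check: 2s = 4.3 x 10^-6 ≪ 0.026, so the approximation is valid.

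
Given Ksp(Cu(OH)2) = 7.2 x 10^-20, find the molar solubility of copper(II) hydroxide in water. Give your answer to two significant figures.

2.6 × 10^-7 M

Cu(OH)2(s) ⇌ Cu^2+ + 2 OH^-
Ksp = [Cu^2+][OH^-]^2
Let s = molar solubility. Then [Cu^2+] = s and [OH^-] = 2s.
Ksp = s(2s)^2 = 4s^3
s^3 = 7.2 x 10^-20 / 4, so s = 2.6 × 10^-7 M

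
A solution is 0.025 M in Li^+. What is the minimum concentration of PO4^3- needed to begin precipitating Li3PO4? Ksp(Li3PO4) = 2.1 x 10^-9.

1.3 x 10^-4 M

Li3PO4(s) <=> 3 Li^+ + PO4^3-
Ksp = [Li^+]^3[PO4^3-]
Precipitation begins when Q = Ksp. With [Li^+] = 0.025 M:
2.1 x 10^-9 = (0.025)^3 × [PO4^3-]
[PO4^3-] = (2.1 x 10^-9 / 1.56 × 10^-5) = 1.3 x 10^-4 M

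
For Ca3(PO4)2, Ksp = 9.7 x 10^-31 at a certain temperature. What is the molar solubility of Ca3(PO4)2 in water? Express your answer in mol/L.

Ca3(PO4)2(s) <=> 3 Ca^2+(aq) + 2 PO4^3-(aq)
Ksp = [Ca^2+]^3[PO4^3-]^2
With molar solubility s: [Ca^2+] = 3s, [PO4^3-] = 2s.
Ksp = (3s)^3(2s)^2 = 108s^5
s^5 = 9.7 x 10^-31 / 108, so s = 3.9 × 10^-7 M

s = 3.9 x 10^-7 M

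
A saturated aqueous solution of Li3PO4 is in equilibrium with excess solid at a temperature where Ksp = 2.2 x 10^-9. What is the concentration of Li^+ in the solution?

[Li^+] ≈ 9.0e-3 M

Li3PO4(s) ⇌ 3 Li^+ + PO4^3-
Ksp = [Li^+]^3[PO4^3-]
Let s = molar solubility. Then [Li^+] = 3s and [PO4^3-] = s.
Ksp = (3s)^3s = 27s^4
s = (2.2 x 10^-9 / 27)^(1/4) = 3.00 × 10^-3 M
[Li^+] = 3s = 9.0 x 10^-3 M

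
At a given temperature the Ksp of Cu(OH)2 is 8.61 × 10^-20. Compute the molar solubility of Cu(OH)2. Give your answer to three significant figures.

2.78e-7 M

Cu(OH)2(s) <=> Cu^2+(aq) + 2 OH^-(aq)
Ksp = [Cu^2+][OH^-]^2
With molar solubility s: [Cu^2+] = s, [OH^-] = 2s.
So Ksp = s × (2s)^2 = 4s^3
s = (8.61 × 10^-20 / 4)^(1/3) = 2.78 × 10^-7 M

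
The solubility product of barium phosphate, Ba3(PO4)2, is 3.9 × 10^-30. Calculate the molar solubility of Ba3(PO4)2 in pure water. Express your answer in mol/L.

s ≈ 5.1 × 10^-7 M

Ba3(PO4)2(s) <=> 3 Ba^2+ + 2 PO4^3-
Ksp = [Ba^2+]^3[PO4^3-]^2
For each mole of Ba3(PO4)2 that dissolves: [Ba^2+] = 3s, [PO4^3-] = 2s.
Ksp = (3s)^3(2s)^2 = 108s^5
s^5 = 3.9 × 10^-30 / 108, so s = 5.1 × 10^-7 M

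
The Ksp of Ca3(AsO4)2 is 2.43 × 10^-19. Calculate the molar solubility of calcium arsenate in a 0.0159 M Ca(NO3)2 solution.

s ≈ 1.23 x 10^-7 M

Ca3(AsO4)2(s) ⇌ 3 Ca^2+ + 2 AsO4^3-
Ksp = [Ca^2+]^3[AsO4^3-]^2
If s mol/L dissolves here, [Ca^2+] = 0.0159 + 3s ≈ 0.0159, [AsO4^3-] = 2s (common-ion effect: Ca^2+ is already 0.0159 M).
Ksp ≈ (0.0159)^3 × (2s)^2
s = 1.23 × 10^-7 M
Check: 3s = 3.7 x 10^-7 ≪ 0.0159, so the approximation is valid.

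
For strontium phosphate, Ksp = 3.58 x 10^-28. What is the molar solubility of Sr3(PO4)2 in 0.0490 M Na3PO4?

s ≈ 1.77 × 10^-9 M

Sr3(PO4)2(s) <=> 3 Sr^2+(aq) + 2 PO4^3-(aq)
Ksp = [Sr^2+]^3[PO4^3-]^2
If s mol/L dissolves here, [Sr^2+] = 3s, [PO4^3-] = 0.0490 + 2s ≈ 0.0490 (Ksp is small, so little additional dissolves).
Ksp ≈ (3s)^3 × (0.0490)^2
s = 1.77 x 10^-9 M
Check: 2s = 3.5 × 10^-9 ≪ 0.0490, so the approximation is valid.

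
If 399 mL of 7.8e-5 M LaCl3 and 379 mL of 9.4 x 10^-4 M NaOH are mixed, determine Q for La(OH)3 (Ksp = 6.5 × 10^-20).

Total volume = 399 + 379 = 778 mL.
[La^3+] = 7.8 × 10^-5 × (399/778) = 4.00 × 10^-5 M
[OH^-] = 9.4 x 10^-4 × (379/778) = 4.58 × 10^-4 M
La(OH)3(s) <=> La^3+ + 3 OH^-, so Q = [La^3+][OH^-]^3
Q = (4.00 × 10^-5)(4.58 × 10^-4)^3 = 3.8 × 10^-15
Q > Ksp, so La(OH)3 will precipitate.

Q ≈ 3.8e-15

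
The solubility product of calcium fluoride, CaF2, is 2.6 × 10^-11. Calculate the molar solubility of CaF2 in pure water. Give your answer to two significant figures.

s = 1.9 × 10^-4 M

CaF2(s) ⇌ Ca^2+ + 2 F^-
Ksp = [Ca^2+][F^-]^2
If s mol/L of CaF2 dissolves, [Ca^2+] = s and [F^-] = 2s.
So Ksp = s × (2s)^2 = 4s^3
s^3 = 2.6 × 10^-11 / 4, so s = 1.9 x 10^-4 M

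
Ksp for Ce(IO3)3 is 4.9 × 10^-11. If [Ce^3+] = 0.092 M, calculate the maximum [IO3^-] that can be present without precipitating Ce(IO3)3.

Ce(IO3)3(s) ⇌ Ce^3+ + 3 IO3^-
Ksp = [Ce^3+][IO3^-]^3
Precipitation begins when Q = Ksp. With [Ce^3+] = 0.092 M:
4.9 × 10^-11 = (0.092) × [IO3^-]^3
[IO3^-] = (4.9 × 10^-11 / 9.2 × 10^-2)^(1/3) = 8.1 x 10^-4 M

[IO3^-] ≈ 8.1 x 10^-4 M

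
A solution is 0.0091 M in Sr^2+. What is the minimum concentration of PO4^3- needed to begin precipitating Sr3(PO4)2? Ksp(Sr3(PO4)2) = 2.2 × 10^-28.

[PO4^3-] = 1.7 × 10^-11 M

Sr3(PO4)2(s) ⇌ 3 Sr^2+(aq) + 2 PO4^3-(aq)
Ksp = [Sr^2+]^3[PO4^3-]^2
Precipitation begins when Q = Ksp. With [Sr^2+] = 0.0091 M:
2.2 × 10^-28 = (0.0091)^3 × [PO4^3-]^2
[PO4^3-] = (2.2 × 10^-28 / 7.54 × 10^-7)^(1/2) = 1.7 × 10^-11 M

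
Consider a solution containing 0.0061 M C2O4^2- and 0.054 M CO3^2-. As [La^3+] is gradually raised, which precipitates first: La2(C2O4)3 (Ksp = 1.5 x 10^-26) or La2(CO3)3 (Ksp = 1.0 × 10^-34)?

Precipitation of each salt starts when its ion product equals its Ksp.
For La2(C2O4)3: 1.5 x 10^-26 = (0.0061)^3 × [La^3+]^2  ⇒  [La^3+] = 2.6 x 10^-10 M.
For La2(CO3)3: 1.0 × 10^-34 = (0.054)^3 × [La^3+]^2  ⇒  [La^3+] = 8.0 x 10^-16 M.
The salt with the lower threshold [La^3+] precipitates first: La2(CO3)3.

La2(CO3)3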